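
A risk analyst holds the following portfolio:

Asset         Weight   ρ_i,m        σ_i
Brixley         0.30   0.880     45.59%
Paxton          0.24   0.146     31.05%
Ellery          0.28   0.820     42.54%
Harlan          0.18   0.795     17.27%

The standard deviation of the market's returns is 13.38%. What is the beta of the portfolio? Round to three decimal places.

1.896

β_Brixley = 0.880 × 45.59% / 13.38% = 2.9984
β_Paxton = 0.146 × 31.05% / 13.38% = 0.3388
β_Ellery = 0.820 × 42.54% / 13.38% = 2.6071
β_Harlan = 0.795 × 17.27% / 13.38% = 1.0261
β_P = Σ w_i β_i = 0.30×2.9984 + 0.24×0.3388 + 0.28×2.6071 + 0.18×1.0261 = 1.8955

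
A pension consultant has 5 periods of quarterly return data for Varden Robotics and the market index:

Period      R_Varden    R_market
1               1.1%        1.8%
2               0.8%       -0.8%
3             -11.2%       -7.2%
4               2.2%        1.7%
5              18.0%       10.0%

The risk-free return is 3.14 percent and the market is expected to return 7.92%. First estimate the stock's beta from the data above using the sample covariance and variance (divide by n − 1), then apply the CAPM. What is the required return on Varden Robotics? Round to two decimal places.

Mean R_i = (1.1 + 0.8 − 11.2 + 2.2 + 18.0) / 5 = 2.1800%
Mean R_m = (1.8 − 0.8 − 7.2 + 1.7 + 10.0) / 5 = 1.1000%
Σ(R_i − R̄_i)(R_m − R̄_m) = 253.7300  ⇒  Cov = 253.7300 / 4 = 63.4325
Σ(R_m − R̄_m)² = 152.5600  ⇒  Var(R_m) = 152.5600 / 4 = 38.1400
β = Cov / Var(R_m) = 63.4325 / 38.1400 = 1.6631
MRP = 7.92% − 3.14% = 4.78%
E(R) = R_f + β × MRP = 3.14% + 1.6631 × 4.78% = 11.09%

11.09%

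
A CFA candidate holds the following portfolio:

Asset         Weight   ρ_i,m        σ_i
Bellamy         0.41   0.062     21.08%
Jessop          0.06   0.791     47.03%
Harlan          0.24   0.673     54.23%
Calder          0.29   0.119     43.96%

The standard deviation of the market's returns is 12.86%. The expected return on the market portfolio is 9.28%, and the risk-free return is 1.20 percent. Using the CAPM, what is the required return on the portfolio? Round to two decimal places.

β_Bellamy = 0.062 × 21.08% / 12.86% = 0.1016
β_Jessop = 0.791 × 47.03% / 12.86% = 2.8927
β_Harlan = 0.673 × 54.23% / 12.86% = 2.8380
β_Calder = 0.119 × 43.96% / 12.86% = 0.4068
β_P = Σ w_i β_i = 0.41×0.1016 + 0.06×2.8927 + 0.24×2.8380 + 0.29×0.4068 = 1.0143
MRP = 9.28% − 1.20% = 8.08%
E(R_P) = R_f + β_P × MRP = 1.20% + 1.0143 × 8.08% = 9.40%

9.40%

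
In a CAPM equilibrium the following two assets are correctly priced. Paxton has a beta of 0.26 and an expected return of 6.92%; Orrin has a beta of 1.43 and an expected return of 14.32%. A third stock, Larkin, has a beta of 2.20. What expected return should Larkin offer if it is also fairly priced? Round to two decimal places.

19.19%

MRP (SML slope) = (14.32% − 6.92%) / (1.43 − 0.26) = 7.40% / 1.17 = 6.3248%
R_f (intercept) = 6.92% − 0.26 × 6.3248% = 5.2756%
E(R_Larkin) = R_f + β × MRP = 5.2756% + 2.20 × 6.3248% = 19.19%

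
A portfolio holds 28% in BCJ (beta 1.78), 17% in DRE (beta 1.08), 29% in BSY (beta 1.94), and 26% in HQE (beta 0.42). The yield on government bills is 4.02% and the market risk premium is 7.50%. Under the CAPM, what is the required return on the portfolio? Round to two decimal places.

14.17%

β_P = Σ w_i β_i = 0.28×1.78 + 0.17×1.08 + 0.29×1.94 + 0.26×0.42 = 1.3538
E(R_P) = R_f + β_P × MRP = 4.02% + 1.3538 × 7.50% = 14.17%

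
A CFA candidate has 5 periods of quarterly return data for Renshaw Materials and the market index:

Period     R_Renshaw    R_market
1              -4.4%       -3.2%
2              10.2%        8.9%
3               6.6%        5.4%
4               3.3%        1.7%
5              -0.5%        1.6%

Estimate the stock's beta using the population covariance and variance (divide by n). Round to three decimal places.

1.229

Mean R_i = (-4.4 + 10.2 + 6.6 + 3.3 − 0.5) / 5 = 3.0400%
Mean R_m = (-3.2 + 8.9 + 5.4 + 1.7 + 1.6) / 5 = 2.8800%
Σ(R_i − R̄_i)(R_m − R̄_m) = 101.5340  ⇒  Cov = 101.5340 / 5 = 20.3068
Σ(R_m − R̄_m)² = 82.5880  ⇒  Var(R_m) = 82.5880 / 5 = 16.5176
β = Cov / Var(R_m) = 20.3068 / 16.5176 = 1.2294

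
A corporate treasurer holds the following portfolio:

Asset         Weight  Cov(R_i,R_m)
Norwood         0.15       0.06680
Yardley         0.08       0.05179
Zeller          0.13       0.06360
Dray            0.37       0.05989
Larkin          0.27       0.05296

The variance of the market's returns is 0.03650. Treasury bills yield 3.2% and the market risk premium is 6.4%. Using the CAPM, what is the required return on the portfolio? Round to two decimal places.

β_Norwood = 0.06680 / 0.03650 = 1.8301
β_Yardley = 0.05179 / 0.03650 = 1.4189
β_Zeller = 0.06360 / 0.03650 = 1.7425
β_Dray = 0.05989 / 0.03650 = 1.6408
β_Larkin = 0.05296 / 0.03650 = 1.4510
β_P = Σ w_i β_i = 0.15×1.8301 + 0.08×1.4189 + 0.13×1.7425 + 0.37×1.6408 + 0.27×1.4510 = 1.6134
E(R_P) = R_f + β_P × MRP = 3.2% + 1.6134 × 6.4% = 13.53%

13.53%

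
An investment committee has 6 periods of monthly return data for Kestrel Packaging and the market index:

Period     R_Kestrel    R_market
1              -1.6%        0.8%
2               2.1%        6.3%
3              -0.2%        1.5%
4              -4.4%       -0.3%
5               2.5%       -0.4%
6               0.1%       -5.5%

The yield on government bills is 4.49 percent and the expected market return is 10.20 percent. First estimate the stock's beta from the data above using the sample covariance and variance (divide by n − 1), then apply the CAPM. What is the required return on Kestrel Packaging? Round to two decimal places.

5.44%

Mean R_i = (-1.6 + 2.1 − 0.2 − 4.4 + 2.5 + 0.1) / 6 = -0.2500%
Mean R_m = (0.8 + 6.3 + 1.5 − 0.3 − 0.4 − 5.5) / 6 = 0.4000%
Σ(R_i − R̄_i)(R_m − R̄_m) = 12.0200  ⇒  Cov = 12.0200 / 5 = 2.4040
Σ(R_m − R̄_m)² = 72.1200  ⇒  Var(R_m) = 72.1200 / 5 = 14.4240
β = Cov / Var(R_m) = 2.4040 / 14.4240 = 0.1667
MRP = 10.20% − 4.49% = 5.71%
E(R) = R_f + β × MRP = 4.49% + 0.1667 × 5.71% = 5.44%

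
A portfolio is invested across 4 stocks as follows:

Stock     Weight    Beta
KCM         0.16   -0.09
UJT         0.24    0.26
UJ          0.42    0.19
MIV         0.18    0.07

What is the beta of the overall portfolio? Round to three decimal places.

β_P = Σ w_i β_i = 0.16×-0.09 + 0.24×0.26 + 0.42×0.19 + 0.18×0.07 = 0.1404

0.140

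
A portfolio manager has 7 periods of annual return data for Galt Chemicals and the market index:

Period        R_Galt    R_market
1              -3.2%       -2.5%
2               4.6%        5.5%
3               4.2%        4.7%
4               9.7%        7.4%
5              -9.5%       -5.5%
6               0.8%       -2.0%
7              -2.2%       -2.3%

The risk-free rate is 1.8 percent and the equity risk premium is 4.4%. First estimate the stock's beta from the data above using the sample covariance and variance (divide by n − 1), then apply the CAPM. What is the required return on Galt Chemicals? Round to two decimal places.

Mean R_i = (-3.2 + 4.6 + 4.2 + 9.7 − 9.5 + 0.8 − 2.2) / 7 = 0.6286%
Mean R_m = (-2.5 + 5.5 + 4.7 + 7.4 − 5.5 − 2.0 − 2.3) / 7 = 0.7571%
Σ(R_i − R̄_i)(R_m − R̄_m) = 177.1986  ⇒  Cov = 177.1986 / 6 = 29.5331
Σ(R_m − R̄_m)² = 148.8771  ⇒  Var(R_m) = 148.8771 / 6 = 24.8129
β = Cov / Var(R_m) = 29.5331 / 24.8129 = 1.1902
E(R) = R_f + β × MRP = 1.8% + 1.1902 × 4.4% = 7.04%

7.04%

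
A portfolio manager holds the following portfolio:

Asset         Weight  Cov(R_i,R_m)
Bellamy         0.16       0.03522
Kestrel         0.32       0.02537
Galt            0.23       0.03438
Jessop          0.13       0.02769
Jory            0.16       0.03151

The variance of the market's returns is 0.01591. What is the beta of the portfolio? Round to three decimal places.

β_Bellamy = 0.03522 / 0.01591 = 2.2137
β_Kestrel = 0.02537 / 0.01591 = 1.5946
β_Galt = 0.03438 / 0.01591 = 2.1609
β_Jessop = 0.02769 / 0.01591 = 1.7404
β_Jory = 0.03151 / 0.01591 = 1.9805
β_P = Σ w_i β_i = 0.16×2.2137 + 0.32×1.5946 + 0.23×2.1609 + 0.13×1.7404 + 0.16×1.9805 = 1.9046

1.905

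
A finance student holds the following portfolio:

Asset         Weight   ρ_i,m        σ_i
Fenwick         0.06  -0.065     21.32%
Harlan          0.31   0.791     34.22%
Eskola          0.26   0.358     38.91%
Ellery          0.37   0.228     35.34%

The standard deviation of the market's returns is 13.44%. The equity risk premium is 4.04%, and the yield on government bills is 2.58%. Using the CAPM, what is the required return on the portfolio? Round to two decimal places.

7.06%

β_Fenwick = -0.065 × 21.32% / 13.44% = -0.1031
β_Harlan = 0.791 × 34.22% / 13.44% = 2.0140
β_Eskola = 0.358 × 38.91% / 13.44% = 1.0364
β_Ellery = 0.228 × 35.34% / 13.44% = 0.5995
β_P = Σ w_i β_i = 0.06×-0.1031 + 0.31×2.0140 + 0.26×1.0364 + 0.37×0.5995 = 1.1094
E(R_P) = R_f + β_P × MRP = 2.58% + 1.1094 × 4.04% = 7.06%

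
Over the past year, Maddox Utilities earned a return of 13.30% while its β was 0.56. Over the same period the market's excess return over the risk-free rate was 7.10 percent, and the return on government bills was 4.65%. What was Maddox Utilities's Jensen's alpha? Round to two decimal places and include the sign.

+4.67%

CAPM benchmark = R_f + β(R_m − R_f) = 4.65% + 0.56 × 7.10% = 8.6260%
α = actual − benchmark = 13.30% − 8.6260% = +4.67%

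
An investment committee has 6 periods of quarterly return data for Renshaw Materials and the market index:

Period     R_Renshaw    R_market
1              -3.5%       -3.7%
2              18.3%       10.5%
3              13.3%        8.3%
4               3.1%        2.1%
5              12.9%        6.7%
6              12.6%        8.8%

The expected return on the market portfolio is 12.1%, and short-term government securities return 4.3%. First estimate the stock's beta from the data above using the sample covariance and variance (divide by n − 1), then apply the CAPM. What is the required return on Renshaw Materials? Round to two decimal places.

15.90%

Mean R_i = (-3.5 + 18.3 + 13.3 + 3.1 + 12.9 + 12.6) / 6 = 9.4500%
Mean R_m = (-3.7 + 10.5 + 8.3 + 2.1 + 6.7 + 8.8) / 6 = 5.4500%
Σ(R_i − R̄_i)(R_m − R̄_m) = 210.2950  ⇒  Cov = 210.2950 / 5 = 42.0590
Σ(R_m − R̄_m)² = 141.3550  ⇒  Var(R_m) = 141.3550 / 5 = 28.2710
β = Cov / Var(R_m) = 42.0590 / 28.2710 = 1.4877
MRP = 12.1% − 4.3% = 7.80%
E(R) = R_f + β × MRP = 4.3% + 1.4877 × 7.8% = 15.90%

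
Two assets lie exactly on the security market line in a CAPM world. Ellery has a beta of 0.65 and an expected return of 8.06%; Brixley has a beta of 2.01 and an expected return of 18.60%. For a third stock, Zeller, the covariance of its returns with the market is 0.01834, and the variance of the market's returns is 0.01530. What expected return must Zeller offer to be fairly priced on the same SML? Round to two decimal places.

MRP = (18.60% − 8.06%) / (2.01 − 0.65) = 7.7500%
R_f = 8.06% − 0.65 × 7.7500% = 3.0225%
β_Zeller = Cov / Var(R_m) = 0.01834 / 0.01530 = 1.1987
E(R_Zeller) = R_f + β × MRP = 3.0225% + 1.1987 × 7.7500% = 12.31%

12.31%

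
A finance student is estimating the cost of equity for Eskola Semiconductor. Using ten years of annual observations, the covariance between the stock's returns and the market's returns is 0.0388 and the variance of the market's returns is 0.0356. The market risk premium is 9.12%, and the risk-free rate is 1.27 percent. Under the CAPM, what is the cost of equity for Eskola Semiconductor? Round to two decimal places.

β = Cov(R_i, R_m) / Var(R_m) = 0.0388 / 0.0356 = 1.0899
E(R) = R_f + β × MRP = 1.27% + 1.0899 × 9.12% = 11.21%

11.21%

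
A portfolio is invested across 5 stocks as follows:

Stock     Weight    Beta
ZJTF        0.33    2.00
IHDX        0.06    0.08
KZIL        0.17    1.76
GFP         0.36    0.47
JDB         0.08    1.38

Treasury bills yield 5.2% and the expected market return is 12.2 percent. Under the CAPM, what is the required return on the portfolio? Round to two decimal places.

13.91%

β_P = Σ w_i β_i = 0.33×2.00 + 0.06×0.08 + 0.17×1.76 + 0.36×0.47 + 0.08×1.38 = 1.2436
MRP = 12.2% − 5.2% = 7.00%
E(R_P) = R_f + β_P × MRP = 5.2% + 1.2436 × 7.0% = 13.91%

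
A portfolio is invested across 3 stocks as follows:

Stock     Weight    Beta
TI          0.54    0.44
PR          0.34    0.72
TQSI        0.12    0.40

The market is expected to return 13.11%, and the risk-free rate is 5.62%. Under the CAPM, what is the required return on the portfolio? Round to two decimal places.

β_P = Σ w_i β_i = 0.54×0.44 + 0.34×0.72 + 0.12×0.40 = 0.5304
MRP = 13.11% − 5.62% = 7.49%
E(R_P) = R_f + β_P × MRP = 5.62% + 0.5304 × 7.49% = 9.59%

9.59%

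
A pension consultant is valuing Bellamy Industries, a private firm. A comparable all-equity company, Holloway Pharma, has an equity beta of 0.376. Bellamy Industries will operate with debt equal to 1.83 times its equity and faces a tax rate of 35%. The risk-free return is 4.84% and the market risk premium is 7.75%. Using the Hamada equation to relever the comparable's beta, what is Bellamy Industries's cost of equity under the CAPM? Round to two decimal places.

11.22%

β_L = β_U × [1 + (1 − t)(D/E)] = 0.376 × [1 + (1 − 0.35) × 1.83]
    = 0.376 × [1 + 0.65 × 1.83] = 0.376 × 2.1895 = 0.8233
E(R) = R_f + β_L × MRP = 4.84% + 0.8233 × 7.75% = 11.22%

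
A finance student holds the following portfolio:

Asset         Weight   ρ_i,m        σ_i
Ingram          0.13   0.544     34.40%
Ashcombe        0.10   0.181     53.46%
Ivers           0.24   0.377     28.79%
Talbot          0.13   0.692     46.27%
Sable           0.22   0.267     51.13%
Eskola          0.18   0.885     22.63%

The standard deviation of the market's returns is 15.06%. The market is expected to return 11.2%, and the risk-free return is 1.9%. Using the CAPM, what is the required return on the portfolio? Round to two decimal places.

β_Ingram = 0.544 × 34.40% / 15.06% = 1.2426
β_Ashcombe = 0.181 × 53.46% / 15.06% = 0.6425
β_Ivers = 0.377 × 28.79% / 15.06% = 0.7207
β_Talbot = 0.692 × 46.27% / 15.06% = 2.1261
β_Sable = 0.267 × 51.13% / 15.06% = 0.9065
β_Eskola = 0.885 × 22.63% / 15.06% = 1.3299
β_P = Σ w_i β_i = 0.13×1.2426 + 0.10×0.6425 + 0.24×0.7207 + 0.13×2.1261 + 0.22×0.9065 + 0.18×1.3299 = 1.1140
MRP = 11.2% − 1.9% = 9.30%
E(R_P) = R_f + β_P × MRP = 1.9% + 1.1140 × 9.3% = 12.26%

12.26%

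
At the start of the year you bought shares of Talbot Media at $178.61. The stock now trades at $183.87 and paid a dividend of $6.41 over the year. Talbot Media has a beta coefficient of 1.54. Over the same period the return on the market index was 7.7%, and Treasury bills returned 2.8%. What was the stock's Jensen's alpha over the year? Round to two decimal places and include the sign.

Realised HPR = (P1 + D1 − P0) / P0 = (183.87 + 6.41 − 178.61) / 178.61 = 11.67 / 178.61 = 6.5338%
MRP = 7.7% − 2.8% = 4.90%
CAPM required = R_f + β·MRP = 2.8% + 1.54 × 4.9% = 10.3460%
α = realised − required = 6.5338% − 10.3460% = -3.81%

-3.81%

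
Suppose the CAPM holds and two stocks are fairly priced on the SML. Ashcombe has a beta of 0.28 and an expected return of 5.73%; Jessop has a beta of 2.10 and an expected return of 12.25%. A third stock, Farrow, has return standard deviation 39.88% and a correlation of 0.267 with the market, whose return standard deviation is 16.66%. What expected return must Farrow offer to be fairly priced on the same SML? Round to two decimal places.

7.02%

MRP = (12.25% − 5.73%) / (2.10 − 0.28) = 3.5824%
R_f = 5.73% − 0.28 × 3.5824% = 4.7269%
β_Farrow = ρ·σ_i/σ_m = 0.267 × 39.88 / 16.66 = 0.6391
E(R_Farrow) = R_f + β × MRP = 4.7269% + 0.6391 × 3.5824% = 7.02%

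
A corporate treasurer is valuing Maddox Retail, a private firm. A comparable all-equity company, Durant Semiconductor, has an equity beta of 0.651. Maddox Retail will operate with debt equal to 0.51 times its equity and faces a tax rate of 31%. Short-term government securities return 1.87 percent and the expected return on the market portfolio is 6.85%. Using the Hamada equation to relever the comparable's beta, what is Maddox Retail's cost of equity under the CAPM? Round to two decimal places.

β_L = β_U × [1 + (1 − t)(D/E)] = 0.651 × [1 + (1 − 0.31) × 0.51]
    = 0.651 × [1 + 0.69 × 0.51] = 0.651 × 1.3519 = 0.8801
MRP = 6.85% − 1.87% = 4.98%
E(R) = R_f + β_L × MRP = 1.87% + 0.8801 × 4.98% = 6.25%

6.25%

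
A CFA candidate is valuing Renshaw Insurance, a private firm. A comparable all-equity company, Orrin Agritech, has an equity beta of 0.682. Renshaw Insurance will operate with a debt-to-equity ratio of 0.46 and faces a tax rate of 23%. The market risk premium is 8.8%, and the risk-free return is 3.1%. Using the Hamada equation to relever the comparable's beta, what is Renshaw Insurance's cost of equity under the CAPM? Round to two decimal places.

11.23%

β_L = β_U × [1 + (1 − t)(D/E)] = 0.682 × [1 + (1 − 0.23) × 0.46]
    = 0.682 × [1 + 0.77 × 0.46] = 0.682 × 1.3542 = 0.9236
E(R) = R_f + β_L × MRP = 3.1% + 0.9236 × 8.8% = 11.23%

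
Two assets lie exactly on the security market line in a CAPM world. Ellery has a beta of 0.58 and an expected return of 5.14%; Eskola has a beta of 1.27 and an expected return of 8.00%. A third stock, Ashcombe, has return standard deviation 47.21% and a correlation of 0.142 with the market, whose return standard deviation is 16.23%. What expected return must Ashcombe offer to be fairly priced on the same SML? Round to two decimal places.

MRP = (8.00% − 5.14%) / (1.27 − 0.58) = 4.1449%
R_f = 5.14% − 0.58 × 4.1449% = 2.7360%
β_Ashcombe = ρ·σ_i/σ_m = 0.142 × 47.21 / 16.23 = 0.4131
E(R_Ashcombe) = R_f + β × MRP = 2.7360% + 0.4131 × 4.1449% = 4.45%

4.45%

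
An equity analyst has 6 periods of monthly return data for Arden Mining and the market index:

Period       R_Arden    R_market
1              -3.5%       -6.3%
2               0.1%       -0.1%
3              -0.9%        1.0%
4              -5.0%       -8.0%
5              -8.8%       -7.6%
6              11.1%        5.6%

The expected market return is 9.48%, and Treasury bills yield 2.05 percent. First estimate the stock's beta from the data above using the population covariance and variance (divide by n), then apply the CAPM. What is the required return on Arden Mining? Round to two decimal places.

Mean R_i = (-3.5 + 0.1 − 0.9 − 5.0 − 8.8 + 11.1) / 6 = -1.1667%
Mean R_m = (-6.3 − 0.1 + 1.0 − 8.0 − 7.6 + 5.6) / 6 = -2.5667%
Σ(R_i − R̄_i)(R_m − R̄_m) = 172.2133  ⇒  Cov = 172.2133 / 6 = 28.7022
Σ(R_m − R̄_m)² = 154.2933  ⇒  Var(R_m) = 154.2933 / 6 = 25.7156
β = Cov / Var(R_m) = 28.7022 / 25.7156 = 1.1161
MRP = 9.48% − 2.05% = 7.43%
E(R) = R_f + β × MRP = 2.05% + 1.1161 × 7.43% = 10.34%

10.34%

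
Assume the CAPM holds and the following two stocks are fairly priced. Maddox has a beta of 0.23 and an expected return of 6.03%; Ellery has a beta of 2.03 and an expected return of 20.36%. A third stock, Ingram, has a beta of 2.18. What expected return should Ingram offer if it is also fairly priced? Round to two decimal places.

MRP (SML slope) = (20.36% − 6.03%) / (2.03 − 0.23) = 14.33% / 1.80 = 7.9611%
R_f (intercept) = 6.03% − 0.23 × 7.9611% = 4.1989%
E(R_Ingram) = R_f + β × MRP = 4.1989% + 2.18 × 7.9611% = 21.55%

21.55%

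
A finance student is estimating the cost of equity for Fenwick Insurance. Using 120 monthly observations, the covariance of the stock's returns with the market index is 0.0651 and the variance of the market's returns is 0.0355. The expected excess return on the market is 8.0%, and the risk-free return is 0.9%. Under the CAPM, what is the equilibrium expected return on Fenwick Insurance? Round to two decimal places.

β = Cov(R_i, R_m) / Var(R_m) = 0.0651 / 0.0355 = 1.8338
E(R) = R_f + β × MRP = 0.9% + 1.8338 × 8.0% = 15.57%

15.57%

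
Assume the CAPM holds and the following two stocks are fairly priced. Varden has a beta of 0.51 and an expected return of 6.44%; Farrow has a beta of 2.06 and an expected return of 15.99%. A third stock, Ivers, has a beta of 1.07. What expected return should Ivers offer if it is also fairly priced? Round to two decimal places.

9.89%

MRP (SML slope) = (15.99% − 6.44%) / (2.06 − 0.51) = 9.55% / 1.55 = 6.1613%
R_f (intercept) = 6.44% − 0.51 × 6.1613% = 3.2977%
E(R_Ivers) = R_f + β × MRP = 3.2977% + 1.07 × 6.1613% = 9.89%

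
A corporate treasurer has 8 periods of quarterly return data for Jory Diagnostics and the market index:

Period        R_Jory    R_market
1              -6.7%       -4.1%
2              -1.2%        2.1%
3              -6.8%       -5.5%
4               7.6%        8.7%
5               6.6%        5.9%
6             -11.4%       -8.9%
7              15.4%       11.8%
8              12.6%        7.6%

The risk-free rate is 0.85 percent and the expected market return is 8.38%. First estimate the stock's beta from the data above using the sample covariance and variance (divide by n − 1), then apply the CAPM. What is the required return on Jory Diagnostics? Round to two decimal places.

Mean R_i = (-6.7 − 1.2 − 6.8 + 7.6 + 6.6 − 11.4 + 15.4 + 12.6) / 8 = 2.0125%
Mean R_m = (-4.1 + 2.1 − 5.5 + 8.7 + 5.9 − 8.9 + 11.8 + 7.6) / 8 = 2.2000%
Σ(R_i − R̄_i)(R_m − R̄_m) = 510.9300  ⇒  Cov = 510.9300 / 7 = 72.9900
Σ(R_m − R̄_m)² = 399.4600  ⇒  Var(R_m) = 399.4600 / 7 = 57.0657
β = Cov / Var(R_m) = 72.9900 / 57.0657 = 1.2791
MRP = 8.38% − 0.85% = 7.53%
E(R) = R_f + β × MRP = 0.85% + 1.2791 × 7.53% = 10.48%

10.48%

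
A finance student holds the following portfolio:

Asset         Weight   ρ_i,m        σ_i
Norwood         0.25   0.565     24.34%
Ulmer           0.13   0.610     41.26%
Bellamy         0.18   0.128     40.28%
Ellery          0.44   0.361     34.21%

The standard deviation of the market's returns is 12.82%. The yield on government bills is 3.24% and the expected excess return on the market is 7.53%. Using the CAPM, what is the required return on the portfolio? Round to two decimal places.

β_Norwood = 0.565 × 24.34% / 12.82% = 1.0727
β_Ulmer = 0.610 × 41.26% / 12.82% = 1.9632
β_Bellamy = 0.128 × 40.28% / 12.82% = 0.4022
β_Ellery = 0.361 × 34.21% / 12.82% = 0.9633
β_P = Σ w_i β_i = 0.25×1.0727 + 0.13×1.9632 + 0.18×0.4022 + 0.44×0.9633 = 1.0196
E(R_P) = R_f + β_P × MRP = 3.24% + 1.0196 × 7.53% = 10.92%

10.92%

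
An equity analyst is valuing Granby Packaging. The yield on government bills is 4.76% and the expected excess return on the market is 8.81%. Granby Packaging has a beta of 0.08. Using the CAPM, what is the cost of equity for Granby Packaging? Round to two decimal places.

5.46%

E(R) = R_f + β × MRP = 4.76% + 0.08 × 8.81% = 5.46%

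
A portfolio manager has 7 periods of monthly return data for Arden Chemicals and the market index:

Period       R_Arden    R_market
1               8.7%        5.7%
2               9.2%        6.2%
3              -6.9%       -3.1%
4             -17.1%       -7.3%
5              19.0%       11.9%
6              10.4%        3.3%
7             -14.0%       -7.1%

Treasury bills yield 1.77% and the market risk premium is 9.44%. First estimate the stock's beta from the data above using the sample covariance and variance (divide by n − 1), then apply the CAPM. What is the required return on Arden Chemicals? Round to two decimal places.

Mean R_i = (8.7 + 9.2 − 6.9 − 17.1 + 19.0 + 10.4 − 14.0) / 7 = 1.3286%
Mean R_m = (5.7 + 6.2 − 3.1 − 7.3 + 11.9 + 3.3 − 7.1) / 7 = 1.3714%
Σ(R_i − R̄_i)(R_m − R̄_m) = 599.9157  ⇒  Cov = 599.9157 / 6 = 99.9860
Σ(R_m − R̄_m)² = 323.5743  ⇒  Var(R_m) = 323.5743 / 6 = 53.9291
β = Cov / Var(R_m) = 99.9860 / 53.9291 = 1.8540
E(R) = R_f + β × MRP = 1.77% + 1.8540 × 9.44% = 19.27%

19.27%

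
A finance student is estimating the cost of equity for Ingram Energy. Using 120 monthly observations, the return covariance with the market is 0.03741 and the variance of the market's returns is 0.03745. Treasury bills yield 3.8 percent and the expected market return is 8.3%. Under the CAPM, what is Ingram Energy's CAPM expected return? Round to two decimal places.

8.30%

β = Cov(R_i, R_m) / Var(R_m) = 0.03741 / 0.03745 = 0.9989
MRP = 8.3% − 3.8% = 4.50%
E(R) = R_f + β × MRP = 3.8% + 0.9989 × 4.5% = 8.30%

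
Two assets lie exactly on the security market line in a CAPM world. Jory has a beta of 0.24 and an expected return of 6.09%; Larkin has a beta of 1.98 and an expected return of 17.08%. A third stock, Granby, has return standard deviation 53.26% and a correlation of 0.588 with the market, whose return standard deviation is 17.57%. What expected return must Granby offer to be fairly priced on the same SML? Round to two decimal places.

15.83%

MRP = (17.08% − 6.09%) / (1.98 − 0.24) = 6.3161%
R_f = 6.09% − 0.24 × 6.3161% = 4.5741%
β_Granby = ρ·σ_i/σ_m = 0.588 × 53.26 / 17.57 = 1.7824
E(R_Granby) = R_f + β × MRP = 4.5741% + 1.7824 × 6.3161% = 15.83%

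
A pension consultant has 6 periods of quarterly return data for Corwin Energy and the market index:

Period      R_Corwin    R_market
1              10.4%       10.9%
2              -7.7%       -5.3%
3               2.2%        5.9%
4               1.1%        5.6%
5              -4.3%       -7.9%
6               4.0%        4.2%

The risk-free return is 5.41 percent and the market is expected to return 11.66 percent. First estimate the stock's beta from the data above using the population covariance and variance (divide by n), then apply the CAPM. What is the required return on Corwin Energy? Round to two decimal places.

10.43%

Mean R_i = (10.4 − 7.7 + 2.2 + 1.1 − 4.3 + 4.0) / 6 = 0.9500%
Mean R_m = (10.9 − 5.3 + 5.9 + 5.6 − 7.9 + 4.2) / 6 = 2.2333%
Σ(R_i − R̄_i)(R_m − R̄_m) = 211.3500  ⇒  Cov = 211.3500 / 6 = 35.2250
Σ(R_m − R̄_m)² = 263.1933  ⇒  Var(R_m) = 263.1933 / 6 = 43.8656
β = Cov / Var(R_m) = 35.2250 / 43.8656 = 0.8030
MRP = 11.66% − 5.41% = 6.25%
E(R) = R_f + β × MRP = 5.41% + 0.8030 × 6.25% = 10.43%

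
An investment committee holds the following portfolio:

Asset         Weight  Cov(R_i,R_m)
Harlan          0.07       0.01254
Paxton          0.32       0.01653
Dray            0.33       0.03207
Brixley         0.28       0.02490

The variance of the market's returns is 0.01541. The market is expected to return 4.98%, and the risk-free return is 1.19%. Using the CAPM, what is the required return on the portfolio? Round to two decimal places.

7.02%

β_Harlan = 0.01254 / 0.01541 = 0.8138
β_Paxton = 0.01653 / 0.01541 = 1.0727
β_Dray = 0.03207 / 0.01541 = 2.0811
β_Brixley = 0.02490 / 0.01541 = 1.6158
β_P = Σ w_i β_i = 0.07×0.8138 + 0.32×1.0727 + 0.33×2.0811 + 0.28×1.6158 = 1.5394
MRP = 4.98% − 1.19% = 3.79%
E(R_P) = R_f + β_P × MRP = 1.19% + 1.5394 × 3.79% = 7.02%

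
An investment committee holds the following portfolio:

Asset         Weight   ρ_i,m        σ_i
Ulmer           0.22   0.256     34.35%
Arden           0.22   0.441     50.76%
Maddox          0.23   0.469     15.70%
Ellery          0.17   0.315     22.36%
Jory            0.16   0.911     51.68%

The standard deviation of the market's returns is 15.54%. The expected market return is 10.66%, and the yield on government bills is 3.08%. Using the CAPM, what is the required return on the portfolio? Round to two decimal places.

β_Ulmer = 0.256 × 34.35% / 15.54% = 0.5659
β_Arden = 0.441 × 50.76% / 15.54% = 1.4405
β_Maddox = 0.469 × 15.70% / 15.54% = 0.4738
β_Ellery = 0.315 × 22.36% / 15.54% = 0.4532
β_Jory = 0.911 × 51.68% / 15.54% = 3.0296
β_P = Σ w_i β_i = 0.22×0.5659 + 0.22×1.4405 + 0.23×0.4738 + 0.17×0.4532 + 0.16×3.0296 = 1.1122
MRP = 10.66% − 3.08% = 7.58%
E(R_P) = R_f + β_P × MRP = 3.08% + 1.1122 × 7.58% = 11.51%

11.51%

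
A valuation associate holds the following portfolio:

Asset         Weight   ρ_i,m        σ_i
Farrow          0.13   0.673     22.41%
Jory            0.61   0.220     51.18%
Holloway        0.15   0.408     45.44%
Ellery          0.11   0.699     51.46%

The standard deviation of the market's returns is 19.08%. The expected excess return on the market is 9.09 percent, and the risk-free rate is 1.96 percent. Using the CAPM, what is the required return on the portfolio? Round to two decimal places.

9.38%

β_Farrow = 0.673 × 22.41% / 19.08% = 0.7905
β_Jory = 0.220 × 51.18% / 19.08% = 0.5901
β_Holloway = 0.408 × 45.44% / 19.08% = 0.9717
β_Ellery = 0.699 × 51.46% / 19.08% = 1.8852
β_P = Σ w_i β_i = 0.13×0.7905 + 0.61×0.5901 + 0.15×0.9717 + 0.11×1.8852 = 0.8159
E(R_P) = R_f + β_P × MRP = 1.96% + 0.8159 × 9.09% = 9.38%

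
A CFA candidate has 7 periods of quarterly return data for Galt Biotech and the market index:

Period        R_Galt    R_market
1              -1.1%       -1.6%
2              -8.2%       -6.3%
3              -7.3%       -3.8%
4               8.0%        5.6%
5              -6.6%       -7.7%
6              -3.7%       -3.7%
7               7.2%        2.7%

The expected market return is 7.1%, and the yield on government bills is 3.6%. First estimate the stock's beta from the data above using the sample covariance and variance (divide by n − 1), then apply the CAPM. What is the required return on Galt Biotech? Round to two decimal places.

8.33%

Mean R_i = (-1.1 − 8.2 − 7.3 + 8.0 − 6.6 − 3.7 + 7.2) / 7 = -1.6714%
Mean R_m = (-1.6 − 6.3 − 3.8 + 5.6 − 7.7 − 3.7 + 2.7) / 7 = -2.1143%
Σ(R_i − R̄_i)(R_m − R̄_m) = 185.1729  ⇒  Cov = 185.1729 / 6 = 30.8622
Σ(R_m − R̄_m)² = 137.0286  ⇒  Var(R_m) = 137.0286 / 6 = 22.8381
β = Cov / Var(R_m) = 30.8622 / 22.8381 = 1.3513
MRP = 7.1% − 3.6% = 3.50%
E(R) = R_f + β × MRP = 3.6% + 1.3513 × 3.5% = 8.33%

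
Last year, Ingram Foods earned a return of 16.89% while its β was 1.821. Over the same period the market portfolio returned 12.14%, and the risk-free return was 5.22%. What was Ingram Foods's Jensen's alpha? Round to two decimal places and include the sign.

-0.93%

Market excess return = 12.14% − 5.22% = 6.92%
CAPM benchmark = R_f + β(R_m − R_f) = 5.22% + 1.821 × 6.92% = 17.82132%
α = actual − benchmark = 16.89% − 17.82132% = -0.93%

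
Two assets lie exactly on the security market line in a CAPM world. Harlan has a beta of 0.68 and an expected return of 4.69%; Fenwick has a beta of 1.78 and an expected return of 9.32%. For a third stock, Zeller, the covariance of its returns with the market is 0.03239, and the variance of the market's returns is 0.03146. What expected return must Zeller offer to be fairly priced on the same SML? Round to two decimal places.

MRP = (9.32% − 4.69%) / (1.78 − 0.68) = 4.2091%
R_f = 4.69% − 0.68 × 4.2091% = 1.8278%
β_Zeller = Cov / Var(R_m) = 0.03239 / 0.03146 = 1.0296
E(R_Zeller) = R_f + β × MRP = 1.8278% + 1.0296 × 4.2091% = 6.16%

6.16%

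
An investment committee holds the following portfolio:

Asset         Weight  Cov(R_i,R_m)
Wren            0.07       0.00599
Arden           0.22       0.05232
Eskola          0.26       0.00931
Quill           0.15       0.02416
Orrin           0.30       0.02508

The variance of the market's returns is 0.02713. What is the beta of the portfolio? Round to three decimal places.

0.940

β_Wren = 0.00599 / 0.02713 = 0.2208
β_Arden = 0.05232 / 0.02713 = 1.9285
β_Eskola = 0.00931 / 0.02713 = 0.3432
β_Quill = 0.02416 / 0.02713 = 0.8905
β_Orrin = 0.02508 / 0.02713 = 0.9244
β_P = Σ w_i β_i = 0.07×0.2208 + 0.22×1.9285 + 0.26×0.3432 + 0.15×0.8905 + 0.30×0.9244 = 0.9399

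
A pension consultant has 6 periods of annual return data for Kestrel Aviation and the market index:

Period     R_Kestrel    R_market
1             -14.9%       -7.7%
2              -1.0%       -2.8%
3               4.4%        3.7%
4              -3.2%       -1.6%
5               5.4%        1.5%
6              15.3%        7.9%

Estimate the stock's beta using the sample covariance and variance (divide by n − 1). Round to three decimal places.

1.805

Mean R_i = (-14.9 − 1.0 + 4.4 − 3.2 + 5.4 + 15.3) / 6 = 1.0000%
Mean R_m = (-7.7 − 2.8 + 3.7 − 1.6 + 1.5 + 7.9) / 6 = 0.1667%
Σ(R_i − R̄_i)(R_m − R̄_m) = 266.9000  ⇒  Cov = 266.9000 / 5 = 53.3800
Σ(R_m − R̄_m)² = 147.8733  ⇒  Var(R_m) = 147.8733 / 5 = 29.5747
β = Cov / Var(R_m) = 53.3800 / 29.5747 = 1.8049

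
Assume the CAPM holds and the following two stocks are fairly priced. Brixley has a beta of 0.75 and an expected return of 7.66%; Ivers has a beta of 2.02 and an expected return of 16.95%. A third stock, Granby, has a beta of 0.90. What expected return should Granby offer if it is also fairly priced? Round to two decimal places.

MRP (SML slope) = (16.95% − 7.66%) / (2.02 − 0.75) = 9.29% / 1.27 = 7.3150%
R_f (intercept) = 7.66% − 0.75 × 7.3150% = 2.1738%
E(R_Granby) = R_f + β × MRP = 2.1738% + 0.90 × 7.3150% = 8.76%

8.76%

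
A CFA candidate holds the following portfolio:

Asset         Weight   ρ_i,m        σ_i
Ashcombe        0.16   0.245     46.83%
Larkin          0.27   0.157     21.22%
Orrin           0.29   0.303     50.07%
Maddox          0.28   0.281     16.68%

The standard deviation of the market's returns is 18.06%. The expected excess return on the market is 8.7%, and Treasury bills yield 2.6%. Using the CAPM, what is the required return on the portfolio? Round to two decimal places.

β_Ashcombe = 0.245 × 46.83% / 18.06% = 0.6353
β_Larkin = 0.157 × 21.22% / 18.06% = 0.1845
β_Orrin = 0.303 × 50.07% / 18.06% = 0.8400
β_Maddox = 0.281 × 16.68% / 18.06% = 0.2595
β_P = Σ w_i β_i = 0.16×0.6353 + 0.27×0.1845 + 0.29×0.8400 + 0.28×0.2595 = 0.4677
E(R_P) = R_f + β_P × MRP = 2.6% + 0.4677 × 8.7% = 6.67%

6.67%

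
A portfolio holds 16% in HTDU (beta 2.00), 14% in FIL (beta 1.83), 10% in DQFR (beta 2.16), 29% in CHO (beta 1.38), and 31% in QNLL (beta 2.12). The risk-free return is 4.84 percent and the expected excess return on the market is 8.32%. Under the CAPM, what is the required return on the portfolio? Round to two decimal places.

20.23%

β_P = Σ w_i β_i = 0.16×2.00 + 0.14×1.83 + 0.10×2.16 + 0.29×1.38 + 0.31×2.12 = 1.8496
E(R_P) = R_f + β_P × MRP = 4.84% + 1.8496 × 8.32% = 20.23%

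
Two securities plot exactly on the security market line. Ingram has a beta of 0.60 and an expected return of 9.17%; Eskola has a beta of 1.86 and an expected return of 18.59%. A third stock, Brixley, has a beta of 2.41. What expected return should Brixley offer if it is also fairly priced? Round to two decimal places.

22.70%

MRP (SML slope) = (18.59% − 9.17%) / (1.86 − 0.60) = 9.42% / 1.26 = 7.4762%
R_f (intercept) = 9.17% − 0.60 × 7.4762% = 4.6843%
E(R_Brixley) = R_f + β × MRP = 4.6843% + 2.41 × 7.4762% = 22.70%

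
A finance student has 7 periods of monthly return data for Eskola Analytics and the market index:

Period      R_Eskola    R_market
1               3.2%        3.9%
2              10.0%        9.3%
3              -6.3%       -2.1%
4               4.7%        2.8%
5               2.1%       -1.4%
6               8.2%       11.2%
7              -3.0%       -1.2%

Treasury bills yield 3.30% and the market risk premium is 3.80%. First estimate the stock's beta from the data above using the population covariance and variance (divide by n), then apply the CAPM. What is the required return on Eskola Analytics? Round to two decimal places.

Mean R_i = (3.2 + 10.0 − 6.3 + 4.7 + 2.1 + 8.2 − 3.0) / 7 = 2.7000%
Mean R_m = (3.9 + 9.3 − 2.1 + 2.8 − 1.4 + 11.2 − 1.2) / 7 = 3.2143%
Σ(R_i − R̄_i)(R_m − R̄_m) = 163.6200  ⇒  Cov = 163.6200 / 7 = 23.3743
Σ(R_m − R̄_m)² = 170.4686  ⇒  Var(R_m) = 170.4686 / 7 = 24.3527
β = Cov / Var(R_m) = 23.3743 / 24.3527 = 0.9598
E(R) = R_f + β × MRP = 3.30% + 0.9598 × 3.80% = 6.95%

6.95%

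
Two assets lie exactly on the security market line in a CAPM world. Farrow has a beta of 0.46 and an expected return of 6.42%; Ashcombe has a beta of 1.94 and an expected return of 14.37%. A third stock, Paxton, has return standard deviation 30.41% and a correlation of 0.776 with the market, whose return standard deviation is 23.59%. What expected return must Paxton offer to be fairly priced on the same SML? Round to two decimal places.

9.32%

MRP = (14.37% − 6.42%) / (1.94 − 0.46) = 5.3716%
R_f = 6.42% − 0.46 × 5.3716% = 3.9491%
β_Paxton = ρ·σ_i/σ_m = 0.776 × 30.41 / 23.59 = 1.0003
E(R_Paxton) = R_f + β × MRP = 3.9491% + 1.0003 × 5.3716% = 9.32%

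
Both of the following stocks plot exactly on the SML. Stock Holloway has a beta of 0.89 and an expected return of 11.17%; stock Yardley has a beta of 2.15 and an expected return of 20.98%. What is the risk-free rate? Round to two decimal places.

4.24%

Both satisfy E(R) = R_f + β·MRP, so the slope of the SML is
MRP = (20.98% − 11.17%) / (2.15 − 0.89) = 9.81% / 1.26 = 7.7857%
R_f = E(R_Holloway) − β_Holloway·MRP = 11.17% − 0.89 × 7.7857% = 4.2407%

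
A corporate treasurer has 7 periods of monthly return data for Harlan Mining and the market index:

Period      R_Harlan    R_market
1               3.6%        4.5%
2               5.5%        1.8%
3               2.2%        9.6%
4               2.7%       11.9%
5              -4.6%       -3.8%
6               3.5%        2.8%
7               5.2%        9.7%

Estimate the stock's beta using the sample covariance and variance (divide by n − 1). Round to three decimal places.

0.342

Mean R_i = (3.6 + 5.5 + 2.2 + 2.7 − 4.6 + 3.5 + 5.2) / 7 = 2.5857%
Mean R_m = (4.5 + 1.8 + 9.6 + 11.9 − 3.8 + 2.8 + 9.7) / 7 = 5.2143%
Σ(R_i − R̄_i)(R_m − R̄_m) = 62.6914  ⇒  Cov = 62.6914 / 6 = 10.4486
Σ(R_m − R̄_m)² = 183.3086  ⇒  Var(R_m) = 183.3086 / 6 = 30.5514
β = Cov / Var(R_m) = 10.4486 / 30.5514 = 0.3420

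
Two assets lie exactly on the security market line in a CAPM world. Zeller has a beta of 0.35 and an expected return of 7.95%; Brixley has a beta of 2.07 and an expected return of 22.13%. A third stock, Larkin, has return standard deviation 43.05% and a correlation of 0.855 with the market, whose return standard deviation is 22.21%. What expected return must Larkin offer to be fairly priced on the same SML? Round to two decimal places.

MRP = (22.13% − 7.95%) / (2.07 − 0.35) = 8.2442%
R_f = 7.95% − 0.35 × 8.2442% = 5.0645%
β_Larkin = ρ·σ_i/σ_m = 0.855 × 43.05 / 22.21 = 1.6573
E(R_Larkin) = R_f + β × MRP = 5.0645% + 1.6573 × 8.2442% = 18.73%

18.73%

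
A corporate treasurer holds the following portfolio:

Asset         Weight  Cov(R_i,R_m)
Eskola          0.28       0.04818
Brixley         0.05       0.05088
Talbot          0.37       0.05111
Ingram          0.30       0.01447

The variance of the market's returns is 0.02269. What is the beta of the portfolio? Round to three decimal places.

β_Eskola = 0.04818 / 0.02269 = 2.1234
β_Brixley = 0.05088 / 0.02269 = 2.2424
β_Talbot = 0.05111 / 0.02269 = 2.2525
β_Ingram = 0.01447 / 0.02269 = 0.6377
β_P = Σ w_i β_i = 0.28×2.1234 + 0.05×2.2424 + 0.37×2.2525 + 0.30×0.6377 = 1.7314

1.731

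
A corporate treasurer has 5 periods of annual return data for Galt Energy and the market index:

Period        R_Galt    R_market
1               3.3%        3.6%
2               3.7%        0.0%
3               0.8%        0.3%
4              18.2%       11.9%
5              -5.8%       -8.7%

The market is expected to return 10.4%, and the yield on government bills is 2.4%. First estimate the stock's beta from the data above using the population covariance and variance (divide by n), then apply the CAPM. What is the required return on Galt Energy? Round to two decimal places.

11.50%

Mean R_i = (3.3 + 3.7 + 0.8 + 18.2 − 5.8) / 5 = 4.0400%
Mean R_m = (3.6 + 0.0 + 0.3 + 11.9 − 8.7) / 5 = 1.4200%
Σ(R_i − R̄_i)(R_m − R̄_m) = 250.4760  ⇒  Cov = 250.4760 / 5 = 50.0952
Σ(R_m − R̄_m)² = 220.2680  ⇒  Var(R_m) = 220.2680 / 5 = 44.0536
β = Cov / Var(R_m) = 50.0952 / 44.0536 = 1.1371
MRP = 10.4% − 2.4% = 8.00%
E(R) = R_f + β × MRP = 2.4% + 1.1371 × 8.0% = 11.50%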